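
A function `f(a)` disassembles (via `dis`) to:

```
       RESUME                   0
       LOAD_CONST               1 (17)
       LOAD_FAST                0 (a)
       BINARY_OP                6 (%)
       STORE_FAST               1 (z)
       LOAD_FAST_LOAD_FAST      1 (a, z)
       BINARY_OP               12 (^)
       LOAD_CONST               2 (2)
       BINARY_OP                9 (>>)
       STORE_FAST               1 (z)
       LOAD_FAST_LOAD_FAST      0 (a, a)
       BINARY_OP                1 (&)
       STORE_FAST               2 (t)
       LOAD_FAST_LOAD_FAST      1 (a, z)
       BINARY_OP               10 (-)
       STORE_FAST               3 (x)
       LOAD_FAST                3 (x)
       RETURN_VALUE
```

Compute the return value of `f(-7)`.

-8

LOAD_CONST → push 17. Stack: [17]
LOAD_FAST a → push -7. Stack: [17, -7]
BINARY_OP % → 17 % -7 = -4. Stack: [-4]
STORE_FAST z → z=-4. Stack: []
LOAD_FAST_LOAD_FAST a,z → push -7,-4. Stack: [-7, -4]
BINARY_OP ^ → -7 ^ -4 = 5. Stack: [5]
LOAD_CONST → push 2. Stack: [5, 2]
BINARY_OP >> → 5 >> 2 = 1. Stack: [1]
STORE_FAST z → z=1. Stack: []
LOAD_FAST_LOAD_FAST a,a → push -7,-7. Stack: [-7, -7]
BINARY_OP & → -7 & -7 = -7. Stack: [-7]
STORE_FAST t → t=-7. Stack: []
LOAD_FAST_LOAD_FAST a,z → push -7,1. Stack: [-7, 1]
BINARY_OP - → -7 - 1 = -8. Stack: [-8]
STORE_FAST x → x=-8. Stack: []
LOAD_FAST x → push -8. Stack: [-8]
RETURN_VALUE → return -8.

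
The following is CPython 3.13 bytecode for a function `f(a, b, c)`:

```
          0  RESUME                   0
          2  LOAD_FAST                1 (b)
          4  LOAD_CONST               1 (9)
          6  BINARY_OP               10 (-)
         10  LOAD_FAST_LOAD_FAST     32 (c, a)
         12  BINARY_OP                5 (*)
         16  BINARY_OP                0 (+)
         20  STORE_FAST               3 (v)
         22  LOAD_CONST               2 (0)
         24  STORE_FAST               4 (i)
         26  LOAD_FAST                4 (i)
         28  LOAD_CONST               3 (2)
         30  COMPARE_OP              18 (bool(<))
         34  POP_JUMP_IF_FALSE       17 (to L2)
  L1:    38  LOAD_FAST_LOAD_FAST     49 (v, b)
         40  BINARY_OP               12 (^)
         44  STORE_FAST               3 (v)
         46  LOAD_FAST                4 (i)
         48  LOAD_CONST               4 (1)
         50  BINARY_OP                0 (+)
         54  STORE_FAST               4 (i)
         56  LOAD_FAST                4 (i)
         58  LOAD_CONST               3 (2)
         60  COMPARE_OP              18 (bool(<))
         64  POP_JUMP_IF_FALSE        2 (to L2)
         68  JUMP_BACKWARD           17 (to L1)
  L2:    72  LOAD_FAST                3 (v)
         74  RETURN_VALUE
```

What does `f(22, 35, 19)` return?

444

LOAD_FAST b → push 35. Stack: [35]
LOAD_CONST → push 9. Stack: [35, 9]
BINARY_OP - → 35 - 9 = 26. Stack: [26]
LOAD_FAST_LOAD_FAST c,a → push 19,22. Stack: [26, 19, 22]
BINARY_OP * → 19 * 22 = 418. Stack: [26, 418]
BINARY_OP + → 26 + 418 = 444. Stack: [444]
STORE_FAST v → v=444. Stack: []
LOAD_CONST → push 0. Stack: [0]
STORE_FAST i → i=0. Stack: []
LOAD_FAST i → push 0. Stack: [0]
LOAD_CONST → push 2. Stack: [0, 2]
COMPARE_OP bool(<) → 0 vs 2 = True. Stack: [True]
POP_JUMP_IF_FALSE → pop True; no jump. Stack: []
LOAD_FAST_LOAD_FAST v,b → push 444,35. Stack: [444, 35]
BINARY_OP ^ → 444 ^ 35 = 415. Stack: [415]
STORE_FAST v → v=415. Stack: []
LOAD_FAST i → push 0. Stack: [0]
LOAD_CONST → push 1. Stack: [0, 1]
BINARY_OP + → 0 + 1 = 1. Stack: [1]
STORE_FAST i → i=1. Stack: []
LOAD_FAST i → push 1. Stack: [1]
LOAD_CONST → push 2. Stack: [1, 2]
COMPARE_OP bool(<) → 1 vs 2 = True. Stack: [True]
POP_JUMP_IF_FALSE → pop True; no jump. Stack: []
LOAD_FAST_LOAD_FAST v,b → push 415,35. Stack: [415, 35]
BINARY_OP ^ → 415 ^ 35 = 444. Stack: [444]
STORE_FAST v → v=444. Stack: []
LOAD_FAST i → push 1. Stack: [1]
LOAD_CONST → push 1. Stack: [1, 1]
BINARY_OP + → 1 + 1 = 2. Stack: [2]
STORE_FAST i → i=2. Stack: []
LOAD_FAST i → push 2. Stack: [2]
LOAD_CONST → push 2. Stack: [2, 2]
COMPARE_OP bool(<) → 2 vs 2 = False. Stack: [False]
POP_JUMP_IF_FALSE → pop False; jump. Stack: []
LOAD_FAST v → push 444. Stack: [444]
RETURN_VALUE → return 444.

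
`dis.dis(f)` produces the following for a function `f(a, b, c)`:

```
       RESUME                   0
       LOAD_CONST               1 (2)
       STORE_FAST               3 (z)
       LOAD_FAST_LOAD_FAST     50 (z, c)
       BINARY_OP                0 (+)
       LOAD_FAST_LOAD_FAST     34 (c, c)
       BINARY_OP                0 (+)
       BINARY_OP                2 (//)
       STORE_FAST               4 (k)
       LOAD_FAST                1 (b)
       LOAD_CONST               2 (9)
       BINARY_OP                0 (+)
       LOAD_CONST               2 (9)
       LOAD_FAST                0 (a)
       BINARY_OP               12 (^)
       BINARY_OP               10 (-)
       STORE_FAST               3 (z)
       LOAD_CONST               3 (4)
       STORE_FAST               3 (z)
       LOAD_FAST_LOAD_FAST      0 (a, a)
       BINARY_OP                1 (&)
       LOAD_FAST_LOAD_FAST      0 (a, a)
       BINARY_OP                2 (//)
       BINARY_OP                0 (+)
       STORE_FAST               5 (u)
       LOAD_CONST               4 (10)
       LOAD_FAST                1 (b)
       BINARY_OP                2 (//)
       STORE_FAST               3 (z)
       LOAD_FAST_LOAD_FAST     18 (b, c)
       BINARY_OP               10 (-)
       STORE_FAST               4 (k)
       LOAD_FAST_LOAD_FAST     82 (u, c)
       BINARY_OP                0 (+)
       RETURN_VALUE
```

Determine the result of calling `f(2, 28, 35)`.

LOAD_CONST → push 2. Stack: [2]
STORE_FAST z → z=2. Stack: []
LOAD_FAST_LOAD_FAST z,c → push 2,35. Stack: [2, 35]
BINARY_OP + → 2 + 35 = 37. Stack: [37]
LOAD_FAST_LOAD_FAST c,c → push 35,35. Stack: [37, 35, 35]
BINARY_OP + → 35 + 35 = 70. Stack: [37, 70]
BINARY_OP // → 37 // 70 = 0. Stack: [0]
STORE_FAST k → k=0. Stack: []
LOAD_FAST b → push 28. Stack: [28]
LOAD_CONST → push 9. Stack: [28, 9]
BINARY_OP + → 28 + 9 = 37. Stack: [37]
LOAD_CONST → push 9. Stack: [37, 9]
LOAD_FAST a → push 2. Stack: [37, 9, 2]
BINARY_OP ^ → 9 ^ 2 = 11. Stack: [37, 11]
BINARY_OP - → 37 - 11 = 26. Stack: [26]
STORE_FAST z → z=26. Stack: []
LOAD_CONST → push 4. Stack: [4]
STORE_FAST z → z=4. Stack: []
LOAD_FAST_LOAD_FAST a,a → push 2,2. Stack: [2, 2]
BINARY_OP & → 2 & 2 = 2. Stack: [2]
LOAD_FAST_LOAD_FAST a,a → push 2,2. Stack: [2, 2, 2]
BINARY_OP // → 2 // 2 = 1. Stack: [2, 1]
BINARY_OP + → 2 + 1 = 3. Stack: [3]
STORE_FAST u → u=3. Stack: []
LOAD_CONST → push 10. Stack: [10]
LOAD_FAST b → push 28. Stack: [10, 28]
BINARY_OP // → 10 // 28 = 0. Stack: [0]
STORE_FAST z → z=0. Stack: []
LOAD_FAST_LOAD_FAST b,c → push 28,35. Stack: [28, 35]
BINARY_OP - → 28 - 35 = -7. Stack: [-7]
STORE_FAST k → k=-7. Stack: []
LOAD_FAST_LOAD_FAST u,c → push 3,35. Stack: [3, 35]
BINARY_OP + → 3 + 35 = 38. Stack: [38]
RETURN_VALUE → return 38.

38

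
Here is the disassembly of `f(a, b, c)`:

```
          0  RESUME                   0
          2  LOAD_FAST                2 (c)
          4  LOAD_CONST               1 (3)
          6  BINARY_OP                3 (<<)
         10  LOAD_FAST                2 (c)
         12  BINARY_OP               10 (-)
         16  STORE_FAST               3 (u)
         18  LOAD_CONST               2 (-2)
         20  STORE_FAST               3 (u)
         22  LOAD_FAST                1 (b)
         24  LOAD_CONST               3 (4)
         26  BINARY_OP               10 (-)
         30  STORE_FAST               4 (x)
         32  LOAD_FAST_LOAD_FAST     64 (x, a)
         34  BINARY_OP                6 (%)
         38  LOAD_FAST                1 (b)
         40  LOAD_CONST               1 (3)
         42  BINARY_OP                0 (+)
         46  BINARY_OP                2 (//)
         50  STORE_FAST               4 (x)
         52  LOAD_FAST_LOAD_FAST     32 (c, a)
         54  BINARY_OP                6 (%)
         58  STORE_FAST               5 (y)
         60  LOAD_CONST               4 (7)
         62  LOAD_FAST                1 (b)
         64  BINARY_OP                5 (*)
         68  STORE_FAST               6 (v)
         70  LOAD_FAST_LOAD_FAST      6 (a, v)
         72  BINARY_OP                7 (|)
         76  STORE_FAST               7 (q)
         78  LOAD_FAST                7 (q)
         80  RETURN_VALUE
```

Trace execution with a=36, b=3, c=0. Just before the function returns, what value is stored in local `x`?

LOAD_FAST c → push 0. Stack: [0]
LOAD_CONST → push 3. Stack: [0, 3]
BINARY_OP << → 0 << 3 = 0. Stack: [0]
LOAD_FAST c → push 0. Stack: [0, 0]
BINARY_OP - → 0 - 0 = 0. Stack: [0]
STORE_FAST u → u=0. Stack: []
LOAD_CONST → push -2. Stack: [-2]
STORE_FAST u → u=-2. Stack: []
LOAD_FAST b → push 3. Stack: [3]
LOAD_CONST → push 4. Stack: [3, 4]
BINARY_OP - → 3 - 4 = -1. Stack: [-1]
STORE_FAST x → x=-1. Stack: []
LOAD_FAST_LOAD_FAST x,a → push -1,36. Stack: [-1, 36]
BINARY_OP % → -1 % 36 = 35. Stack: [35]
LOAD_FAST b → push 3. Stack: [35, 3]
LOAD_CONST → push 3. Stack: [35, 3, 3]
BINARY_OP + → 3 + 3 = 6. Stack: [35, 6]
BINARY_OP // → 35 // 6 = 5. Stack: [5]
STORE_FAST x → x=5. Stack: []
LOAD_FAST_LOAD_FAST c,a → push 0,36. Stack: [0, 36]
BINARY_OP % → 0 % 36 = 0. Stack: [0]
STORE_FAST y → y=0. Stack: []
LOAD_CONST → push 7. Stack: [7]
LOAD_FAST b → push 3. Stack: [7, 3]
BINARY_OP * → 7 * 3 = 21. Stack: [21]
STORE_FAST v → v=21. Stack: []
LOAD_FAST_LOAD_FAST a,v → push 36,21. Stack: [36, 21]
BINARY_OP | → 36 | 21 = 53. Stack: [53]
STORE_FAST q → q=53. Stack: []
LOAD_FAST q → push 53. Stack: [53]
RETURN_VALUE → return 53.

5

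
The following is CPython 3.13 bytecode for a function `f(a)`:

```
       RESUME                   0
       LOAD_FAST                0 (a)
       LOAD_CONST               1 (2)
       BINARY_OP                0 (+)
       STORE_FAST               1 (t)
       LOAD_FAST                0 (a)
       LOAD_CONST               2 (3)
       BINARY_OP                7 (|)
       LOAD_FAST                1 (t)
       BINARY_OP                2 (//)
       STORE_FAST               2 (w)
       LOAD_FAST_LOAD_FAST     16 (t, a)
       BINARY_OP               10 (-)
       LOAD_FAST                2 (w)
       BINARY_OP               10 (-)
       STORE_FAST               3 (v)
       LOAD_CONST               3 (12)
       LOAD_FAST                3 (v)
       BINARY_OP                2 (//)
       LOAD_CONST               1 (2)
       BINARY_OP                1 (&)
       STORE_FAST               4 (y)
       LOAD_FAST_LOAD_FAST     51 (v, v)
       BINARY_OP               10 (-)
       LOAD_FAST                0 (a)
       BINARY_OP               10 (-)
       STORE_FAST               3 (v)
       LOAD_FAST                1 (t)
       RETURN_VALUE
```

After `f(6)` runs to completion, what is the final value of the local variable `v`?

-6

LOAD_FAST a → push 6. Stack: [6]
LOAD_CONST → push 2. Stack: [6, 2]
BINARY_OP + → 6 + 2 = 8. Stack: [8]
STORE_FAST t → t=8. Stack: []
LOAD_FAST a → push 6. Stack: [6]
LOAD_CONST → push 3. Stack: [6, 3]
BINARY_OP | → 6 | 3 = 7. Stack: [7]
LOAD_FAST t → push 8. Stack: [7, 8]
BINARY_OP // → 7 // 8 = 0. Stack: [0]
STORE_FAST w → w=0. Stack: []
LOAD_FAST_LOAD_FAST t,a → push 8,6. Stack: [8, 6]
BINARY_OP - → 8 - 6 = 2. Stack: [2]
LOAD_FAST w → push 0. Stack: [2, 0]
BINARY_OP - → 2 - 0 = 2. Stack: [2]
STORE_FAST v → v=2. Stack: []
LOAD_CONST → push 12. Stack: [12]
LOAD_FAST v → push 2. Stack: [12, 2]
BINARY_OP // → 12 // 2 = 6. Stack: [6]
LOAD_CONST → push 2. Stack: [6, 2]
BINARY_OP & → 6 & 2 = 2. Stack: [2]
STORE_FAST y → y=2. Stack: []
LOAD_FAST_LOAD_FAST v,v → push 2,2. Stack: [2, 2]
BINARY_OP - → 2 - 2 = 0. Stack: [0]
LOAD_FAST a → push 6. Stack: [0, 6]
BINARY_OP - → 0 - 6 = -6. Stack: [-6]
STORE_FAST v → v=-6. Stack: []
LOAD_FAST t → push 8. Stack: [8]
RETURN_VALUE → return 8.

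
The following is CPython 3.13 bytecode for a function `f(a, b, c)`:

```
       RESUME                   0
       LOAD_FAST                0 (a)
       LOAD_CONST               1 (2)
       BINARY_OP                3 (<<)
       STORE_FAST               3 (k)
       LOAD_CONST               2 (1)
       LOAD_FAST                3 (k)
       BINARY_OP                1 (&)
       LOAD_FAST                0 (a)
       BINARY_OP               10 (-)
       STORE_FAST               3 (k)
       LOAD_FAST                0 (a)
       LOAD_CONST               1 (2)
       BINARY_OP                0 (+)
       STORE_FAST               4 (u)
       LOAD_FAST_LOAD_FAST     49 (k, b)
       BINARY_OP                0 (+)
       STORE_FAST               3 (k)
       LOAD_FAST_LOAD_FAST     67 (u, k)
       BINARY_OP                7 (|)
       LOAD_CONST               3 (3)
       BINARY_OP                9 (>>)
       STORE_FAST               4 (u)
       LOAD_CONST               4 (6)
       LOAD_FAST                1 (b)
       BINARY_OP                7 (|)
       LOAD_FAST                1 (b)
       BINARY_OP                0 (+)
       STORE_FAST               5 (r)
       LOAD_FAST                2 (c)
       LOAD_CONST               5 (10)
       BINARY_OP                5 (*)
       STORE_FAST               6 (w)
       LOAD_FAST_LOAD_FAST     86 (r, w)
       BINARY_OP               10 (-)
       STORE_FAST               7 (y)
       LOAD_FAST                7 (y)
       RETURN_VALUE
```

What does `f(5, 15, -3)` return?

LOAD_FAST a → push 5. Stack: [5]
LOAD_CONST → push 2. Stack: [5, 2]
BINARY_OP << → 5 << 2 = 20. Stack: [20]
STORE_FAST k → k=20. Stack: []
LOAD_CONST → push 1. Stack: [1]
LOAD_FAST k → push 20. Stack: [1, 20]
BINARY_OP & → 1 & 20 = 0. Stack: [0]
LOAD_FAST a → push 5. Stack: [0, 5]
BINARY_OP - → 0 - 5 = -5. Stack: [-5]
STORE_FAST k → k=-5. Stack: []
LOAD_FAST a → push 5. Stack: [5]
LOAD_CONST → push 2. Stack: [5, 2]
BINARY_OP + → 5 + 2 = 7. Stack: [7]
STORE_FAST u → u=7. Stack: []
LOAD_FAST_LOAD_FAST k,b → push -5,15. Stack: [-5, 15]
BINARY_OP + → -5 + 15 = 10. Stack: [10]
STORE_FAST k → k=10. Stack: []
LOAD_FAST_LOAD_FAST u,k → push 7,10. Stack: [7, 10]
BINARY_OP | → 7 | 10 = 15. Stack: [15]
LOAD_CONST → push 3. Stack: [15, 3]
BINARY_OP >> → 15 >> 3 = 1. Stack: [1]
STORE_FAST u → u=1. Stack: []
LOAD_CONST → push 6. Stack: [6]
LOAD_FAST b → push 15. Stack: [6, 15]
BINARY_OP | → 6 | 15 = 15. Stack: [15]
LOAD_FAST b → push 15. Stack: [15, 15]
BINARY_OP + → 15 + 15 = 30. Stack: [30]
STORE_FAST r → r=30. Stack: []
LOAD_FAST c → push -3. Stack: [-3]
LOAD_CONST → push 10. Stack: [-3, 10]
BINARY_OP * → -3 * 10 = -30. Stack: [-30]
STORE_FAST w → w=-30. Stack: []
LOAD_FAST_LOAD_FAST r,w → push 30,-30. Stack: [30, -30]
BINARY_OP - → 30 - -30 = 60. Stack: [60]
STORE_FAST y → y=60. Stack: []
LOAD_FAST y → push 60. Stack: [60]
RETURN_VALUE → return 60.

60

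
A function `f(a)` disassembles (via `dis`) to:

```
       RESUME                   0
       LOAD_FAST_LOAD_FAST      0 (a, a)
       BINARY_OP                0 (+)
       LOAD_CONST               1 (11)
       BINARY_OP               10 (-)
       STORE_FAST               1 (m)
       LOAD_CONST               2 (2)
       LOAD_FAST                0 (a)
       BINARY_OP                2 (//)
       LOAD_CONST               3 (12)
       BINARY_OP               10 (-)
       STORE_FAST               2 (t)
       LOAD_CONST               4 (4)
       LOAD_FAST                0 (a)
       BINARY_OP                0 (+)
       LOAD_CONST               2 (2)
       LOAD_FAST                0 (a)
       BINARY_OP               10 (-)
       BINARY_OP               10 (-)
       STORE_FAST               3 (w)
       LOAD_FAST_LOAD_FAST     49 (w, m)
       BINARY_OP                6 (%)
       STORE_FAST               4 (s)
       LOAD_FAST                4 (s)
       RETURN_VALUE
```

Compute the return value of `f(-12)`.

LOAD_FAST_LOAD_FAST a,a → push -12,-12. Stack: [-12, -12]
BINARY_OP + → -12 + -12 = -24. Stack: [-24]
LOAD_CONST → push 11. Stack: [-24, 11]
BINARY_OP - → -24 - 11 = -35. Stack: [-35]
STORE_FAST m → m=-35. Stack: []
LOAD_CONST → push 2. Stack: [2]
LOAD_FAST a → push -12. Stack: [2, -12]
BINARY_OP // → 2 // -12 = -1. Stack: [-1]
LOAD_CONST → push 12. Stack: [-1, 12]
BINARY_OP - → -1 - 12 = -13. Stack: [-13]
STORE_FAST t → t=-13. Stack: []
LOAD_CONST → push 4. Stack: [4]
LOAD_FAST a → push -12. Stack: [4, -12]
BINARY_OP + → 4 + -12 = -8. Stack: [-8]
LOAD_CONST → push 2. Stack: [-8, 2]
LOAD_FAST a → push -12. Stack: [-8, 2, -12]
BINARY_OP - → 2 - -12 = 14. Stack: [-8, 14]
BINARY_OP - → -8 - 14 = -22. Stack: [-22]
STORE_FAST w → w=-22. Stack: []
LOAD_FAST_LOAD_FAST w,m → push -22,-35. Stack: [-22, -35]
BINARY_OP % → -22 % -35 = -22. Stack: [-22]
STORE_FAST s → s=-22. Stack: []
LOAD_FAST s → push -22. Stack: [-22]
RETURN_VALUE → return -22.

-22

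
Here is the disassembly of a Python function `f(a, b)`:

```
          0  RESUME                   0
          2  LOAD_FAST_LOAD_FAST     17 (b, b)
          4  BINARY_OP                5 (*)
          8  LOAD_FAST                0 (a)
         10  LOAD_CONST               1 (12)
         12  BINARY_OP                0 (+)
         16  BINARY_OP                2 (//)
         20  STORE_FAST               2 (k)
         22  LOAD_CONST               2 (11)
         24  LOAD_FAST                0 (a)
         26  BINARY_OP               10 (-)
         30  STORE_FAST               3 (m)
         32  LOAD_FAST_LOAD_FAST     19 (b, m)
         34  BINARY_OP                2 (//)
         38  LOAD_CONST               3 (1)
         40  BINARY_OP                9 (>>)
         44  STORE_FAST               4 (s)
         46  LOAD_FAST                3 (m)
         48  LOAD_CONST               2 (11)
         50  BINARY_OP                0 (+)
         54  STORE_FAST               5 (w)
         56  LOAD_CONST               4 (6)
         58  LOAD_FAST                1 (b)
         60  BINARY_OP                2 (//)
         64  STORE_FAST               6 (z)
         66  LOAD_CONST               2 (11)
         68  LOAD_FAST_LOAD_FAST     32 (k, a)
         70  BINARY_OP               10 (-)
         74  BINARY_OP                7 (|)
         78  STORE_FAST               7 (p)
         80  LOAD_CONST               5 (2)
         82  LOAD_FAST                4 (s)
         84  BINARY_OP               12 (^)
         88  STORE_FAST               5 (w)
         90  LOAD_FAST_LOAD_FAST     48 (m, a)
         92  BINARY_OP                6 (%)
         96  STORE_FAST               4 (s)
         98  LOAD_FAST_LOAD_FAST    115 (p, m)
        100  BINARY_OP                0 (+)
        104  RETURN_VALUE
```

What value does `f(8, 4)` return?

LOAD_FAST_LOAD_FAST b,b → push 4,4. Stack: [4, 4]
BINARY_OP * → 4 * 4 = 16. Stack: [16]
LOAD_FAST a → push 8. Stack: [16, 8]
LOAD_CONST → push 12. Stack: [16, 8, 12]
BINARY_OP + → 8 + 12 = 20. Stack: [16, 20]
BINARY_OP // → 16 // 20 = 0. Stack: [0]
STORE_FAST k → k=0. Stack: []
LOAD_CONST → push 11. Stack: [11]
LOAD_FAST a → push 8. Stack: [11, 8]
BINARY_OP - → 11 - 8 = 3. Stack: [3]
STORE_FAST m → m=3. Stack: []
LOAD_FAST_LOAD_FAST b,m → push 4,3. Stack: [4, 3]
BINARY_OP // → 4 // 3 = 1. Stack: [1]
LOAD_CONST → push 1. Stack: [1, 1]
BINARY_OP >> → 1 >> 1 = 0. Stack: [0]
STORE_FAST s → s=0. Stack: []
LOAD_FAST m → push 3. Stack: [3]
LOAD_CONST → push 11. Stack: [3, 11]
BINARY_OP + → 3 + 11 = 14. Stack: [14]
STORE_FAST w → w=14. Stack: []
LOAD_CONST → push 6. Stack: [6]
LOAD_FAST b → push 4. Stack: [6, 4]
BINARY_OP // → 6 // 4 = 1. Stack: [1]
STORE_FAST z → z=1. Stack: []
LOAD_CONST → push 11. Stack: [11]
LOAD_FAST_LOAD_FAST k,a → push 0,8. Stack: [11, 0, 8]
BINARY_OP - → 0 - 8 = -8. Stack: [11, -8]
BINARY_OP | → 11 | -8 = -5. Stack: [-5]
STORE_FAST p → p=-5. Stack: []
LOAD_CONST → push 2. Stack: [2]
LOAD_FAST s → push 0. Stack: [2, 0]
BINARY_OP ^ → 2 ^ 0 = 2. Stack: [2]
STORE_FAST w → w=2. Stack: []
LOAD_FAST_LOAD_FAST m,a → push 3,8. Stack: [3, 8]
BINARY_OP % → 3 % 8 = 3. Stack: [3]
STORE_FAST s → s=3. Stack: []
LOAD_FAST_LOAD_FAST p,m → push -5,3. Stack: [-5, 3]
BINARY_OP + → -5 + 3 = -2. Stack: [-2]
RETURN_VALUE → return -2.

-2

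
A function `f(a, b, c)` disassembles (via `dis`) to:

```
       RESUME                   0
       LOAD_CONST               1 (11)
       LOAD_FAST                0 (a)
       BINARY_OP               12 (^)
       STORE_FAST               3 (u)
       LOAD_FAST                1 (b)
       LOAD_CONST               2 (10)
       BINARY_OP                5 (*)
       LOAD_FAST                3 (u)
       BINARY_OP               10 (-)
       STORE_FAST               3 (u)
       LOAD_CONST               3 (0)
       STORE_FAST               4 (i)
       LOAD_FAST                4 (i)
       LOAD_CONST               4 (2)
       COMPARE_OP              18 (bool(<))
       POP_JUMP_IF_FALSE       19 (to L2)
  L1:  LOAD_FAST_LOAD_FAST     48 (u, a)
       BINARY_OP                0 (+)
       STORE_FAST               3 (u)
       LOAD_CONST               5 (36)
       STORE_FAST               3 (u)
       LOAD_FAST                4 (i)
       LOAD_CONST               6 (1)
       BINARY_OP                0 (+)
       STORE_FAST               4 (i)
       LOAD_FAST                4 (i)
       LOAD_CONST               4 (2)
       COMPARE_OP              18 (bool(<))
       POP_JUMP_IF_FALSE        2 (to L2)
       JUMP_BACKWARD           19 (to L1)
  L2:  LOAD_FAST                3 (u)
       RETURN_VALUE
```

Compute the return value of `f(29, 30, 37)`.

LOAD_CONST → push 11. Stack: [11]
LOAD_FAST a → push 29. Stack: [11, 29]
BINARY_OP ^ → 11 ^ 29 = 22. Stack: [22]
STORE_FAST u → u=22. Stack: []
LOAD_FAST b → push 30. Stack: [30]
LOAD_CONST → push 10. Stack: [30, 10]
BINARY_OP * → 30 * 10 = 300. Stack: [300]
LOAD_FAST u → push 22. Stack: [300, 22]
BINARY_OP - → 300 - 22 = 278. Stack: [278]
STORE_FAST u → u=278. Stack: []
LOAD_CONST → push 0. Stack: [0]
STORE_FAST i → i=0. Stack: []
LOAD_FAST i → push 0. Stack: [0]
LOAD_CONST → push 2. Stack: [0, 2]
COMPARE_OP bool(<) → 0 vs 2 = True. Stack: [True]
POP_JUMP_IF_FALSE → pop True; no jump. Stack: []
LOAD_FAST_LOAD_FAST u,a → push 278,29. Stack: [278, 29]
BINARY_OP + → 278 + 29 = 307. Stack: [307]
STORE_FAST u → u=307. Stack: []
LOAD_CONST → push 36. Stack: [36]
STORE_FAST u → u=36. Stack: []
LOAD_FAST i → push 0. Stack: [0]
LOAD_CONST → push 1. Stack: [0, 1]
BINARY_OP + → 0 + 1 = 1. Stack: [1]
STORE_FAST i → i=1. Stack: []
LOAD_FAST i → push 1. Stack: [1]
LOAD_CONST → push 2. Stack: [1, 2]
COMPARE_OP bool(<) → 1 vs 2 = True. Stack: [True]
POP_JUMP_IF_FALSE → pop True; no jump. Stack: []
LOAD_FAST_LOAD_FAST u,a → push 36,29. Stack: [36, 29]
BINARY_OP + → 36 + 29 = 65. Stack: [65]
STORE_FAST u → u=65. Stack: []
LOAD_CONST → push 36. Stack: [36]
STORE_FAST u → u=36. Stack: []
LOAD_FAST i → push 1. Stack: [1]
LOAD_CONST → push 1. Stack: [1, 1]
BINARY_OP + → 1 + 1 = 2. Stack: [2]
STORE_FAST i → i=2. Stack: []
LOAD_FAST i → push 2. Stack: [2]
LOAD_CONST → push 2. Stack: [2, 2]
COMPARE_OP bool(<) → 2 vs 2 = False. Stack: [False]
POP_JUMP_IF_FALSE → pop False; jump. Stack: []
LOAD_FAST u → push 36. Stack: [36]
RETURN_VALUE → return 36.

36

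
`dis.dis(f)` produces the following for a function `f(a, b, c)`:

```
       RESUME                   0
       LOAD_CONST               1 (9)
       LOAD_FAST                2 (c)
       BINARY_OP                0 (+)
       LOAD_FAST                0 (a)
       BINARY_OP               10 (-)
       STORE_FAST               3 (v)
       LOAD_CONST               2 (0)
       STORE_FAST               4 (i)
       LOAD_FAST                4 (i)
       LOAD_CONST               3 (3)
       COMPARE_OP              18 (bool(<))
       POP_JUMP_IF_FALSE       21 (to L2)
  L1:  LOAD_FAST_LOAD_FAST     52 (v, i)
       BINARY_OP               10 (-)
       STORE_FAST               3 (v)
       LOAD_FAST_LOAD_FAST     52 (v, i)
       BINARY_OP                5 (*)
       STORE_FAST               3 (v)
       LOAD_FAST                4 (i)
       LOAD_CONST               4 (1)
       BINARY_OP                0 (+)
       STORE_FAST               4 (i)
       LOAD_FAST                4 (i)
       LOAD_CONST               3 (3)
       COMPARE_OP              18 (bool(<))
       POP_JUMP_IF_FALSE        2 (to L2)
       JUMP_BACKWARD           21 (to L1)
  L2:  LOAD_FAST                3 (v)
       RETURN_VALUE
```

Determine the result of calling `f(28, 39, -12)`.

-6

LOAD_CONST → push 9. Stack: [9]
LOAD_FAST c → push -12. Stack: [9, -12]
BINARY_OP + → 9 + -12 = -3. Stack: [-3]
LOAD_FAST a → push 28. Stack: [-3, 28]
BINARY_OP - → -3 - 28 = -31. Stack: [-31]
STORE_FAST v → v=-31. Stack: []
LOAD_CONST → push 0. Stack: [0]
STORE_FAST i → i=0. Stack: []
LOAD_FAST i → push 0. Stack: [0]
LOAD_CONST → push 3. Stack: [0, 3]
COMPARE_OP bool(<) → 0 vs 3 = True. Stack: [True]
POP_JUMP_IF_FALSE → pop True; no jump. Stack: []
LOAD_FAST_LOAD_FAST v,i → push -31,0. Stack: [-31, 0]
BINARY_OP - → -31 - 0 = -31. Stack: [-31]
STORE_FAST v → v=-31. Stack: []
LOAD_FAST_LOAD_FAST v,i → push -31,0. Stack: [-31, 0]
BINARY_OP * → -31 * 0 = 0. Stack: [0]
STORE_FAST v → v=0. Stack: []
LOAD_FAST i → push 0. Stack: [0]
LOAD_CONST → push 1. Stack: [0, 1]
BINARY_OP + → 0 + 1 = 1. Stack: [1]
STORE_FAST i → i=1. Stack: []
LOAD_FAST i → push 1. Stack: [1]
LOAD_CONST → push 3. Stack: [1, 3]
COMPARE_OP bool(<) → 1 vs 3 = True. Stack: [True]
POP_JUMP_IF_FALSE → pop True; no jump. Stack: []
LOAD_FAST_LOAD_FAST v,i → push 0,1. Stack: [0, 1]
BINARY_OP - → 0 - 1 = -1. Stack: [-1]
STORE_FAST v → v=-1. Stack: []
LOAD_FAST_LOAD_FAST v,i → push -1,1. Stack: [-1, 1]
BINARY_OP * → -1 * 1 = -1. Stack: [-1]
STORE_FAST v → v=-1. Stack: []
LOAD_FAST i → push 1. Stack: [1]
LOAD_CONST → push 1. Stack: [1, 1]
BINARY_OP + → 1 + 1 = 2. Stack: [2]
STORE_FAST i → i=2. Stack: []
LOAD_FAST i → push 2. Stack: [2]
LOAD_CONST → push 3. Stack: [2, 3]
COMPARE_OP bool(<) → 2 vs 3 = True. Stack: [True]
POP_JUMP_IF_FALSE → pop True; no jump. Stack: []
LOAD_FAST_LOAD_FAST v,i → push -1,2. Stack: [-1, 2]
BINARY_OP - → -1 - 2 = -3. Stack: [-3]
STORE_FAST v → v=-3. Stack: []
LOAD_FAST_LOAD_FAST v,i → push -3,2. Stack: [-3, 2]
BINARY_OP * → -3 * 2 = -6. Stack: [-6]
STORE_FAST v → v=-6. Stack: []
LOAD_FAST i → push 2. Stack: [2]
LOAD_CONST → push 1. Stack: [2, 1]
BINARY_OP + → 2 + 1 = 3. Stack: [3]
STORE_FAST i → i=3. Stack: []
LOAD_FAST i → push 3. Stack: [3]
LOAD_CONST → push 3. Stack: [3, 3]
COMPARE_OP bool(<) → 3 vs 3 = False. Stack: [False]
POP_JUMP_IF_FALSE → pop False; jump. Stack: []
LOAD_FAST v → push -6. Stack: [-6]
RETURN_VALUE → return -6.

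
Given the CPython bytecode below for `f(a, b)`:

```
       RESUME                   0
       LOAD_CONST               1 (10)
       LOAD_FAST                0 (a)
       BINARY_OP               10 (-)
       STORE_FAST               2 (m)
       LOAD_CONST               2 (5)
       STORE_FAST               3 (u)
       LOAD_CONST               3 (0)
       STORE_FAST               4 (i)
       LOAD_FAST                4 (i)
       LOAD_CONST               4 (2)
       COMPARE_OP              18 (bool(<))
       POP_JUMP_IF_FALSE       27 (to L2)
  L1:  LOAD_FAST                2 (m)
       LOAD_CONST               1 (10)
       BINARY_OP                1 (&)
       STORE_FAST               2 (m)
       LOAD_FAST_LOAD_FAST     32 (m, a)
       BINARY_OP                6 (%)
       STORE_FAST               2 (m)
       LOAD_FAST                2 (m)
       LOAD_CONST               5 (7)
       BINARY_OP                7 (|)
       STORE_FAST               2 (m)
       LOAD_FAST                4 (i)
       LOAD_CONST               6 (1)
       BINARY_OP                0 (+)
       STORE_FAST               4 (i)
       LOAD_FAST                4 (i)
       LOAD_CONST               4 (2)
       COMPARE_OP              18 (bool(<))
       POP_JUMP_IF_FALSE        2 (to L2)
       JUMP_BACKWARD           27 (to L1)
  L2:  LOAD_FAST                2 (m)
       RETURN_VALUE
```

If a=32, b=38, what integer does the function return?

LOAD_CONST → push 10. Stack: [10]
LOAD_FAST a → push 32. Stack: [10, 32]
BINARY_OP - → 10 - 32 = -22. Stack: [-22]
STORE_FAST m → m=-22. Stack: []
LOAD_CONST → push 5. Stack: [5]
STORE_FAST u → u=5. Stack: []
LOAD_CONST → push 0. Stack: [0]
STORE_FAST i → i=0. Stack: []
LOAD_FAST i → push 0. Stack: [0]
LOAD_CONST → push 2. Stack: [0, 2]
COMPARE_OP bool(<) → 0 vs 2 = True. Stack: [True]
POP_JUMP_IF_FALSE → pop True; no jump. Stack: []
LOAD_FAST m → push -22. Stack: [-22]
LOAD_CONST → push 10. Stack: [-22, 10]
BINARY_OP & → -22 & 10 = 10. Stack: [10]
STORE_FAST m → m=10. Stack: []
LOAD_FAST_LOAD_FAST m,a → push 10,32. Stack: [10, 32]
BINARY_OP % → 10 % 32 = 10. Stack: [10]
STORE_FAST m → m=10. Stack: []
LOAD_FAST m → push 10. Stack: [10]
LOAD_CONST → push 7. Stack: [10, 7]
BINARY_OP | → 10 | 7 = 15. Stack: [15]
STORE_FAST m → m=15. Stack: []
LOAD_FAST i → push 0. Stack: [0]
LOAD_CONST → push 1. Stack: [0, 1]
BINARY_OP + → 0 + 1 = 1. Stack: [1]
STORE_FAST i → i=1. Stack: []
LOAD_FAST i → push 1. Stack: [1]
LOAD_CONST → push 2. Stack: [1, 2]
COMPARE_OP bool(<) → 1 vs 2 = True. Stack: [True]
POP_JUMP_IF_FALSE → pop True; no jump. Stack: []
LOAD_FAST m → push 15. Stack: [15]
LOAD_CONST → push 10. Stack: [15, 10]
BINARY_OP & → 15 & 10 = 10. Stack: [10]
STORE_FAST m → m=10. Stack: []
LOAD_FAST_LOAD_FAST m,a → push 10,32. Stack: [10, 32]
BINARY_OP % → 10 % 32 = 10. Stack: [10]
STORE_FAST m → m=10. Stack: []
LOAD_FAST m → push 10. Stack: [10]
LOAD_CONST → push 7. Stack: [10, 7]
BINARY_OP | → 10 | 7 = 15. Stack: [15]
STORE_FAST m → m=15. Stack: []
LOAD_FAST i → push 1. Stack: [1]
LOAD_CONST → push 1. Stack: [1, 1]
BINARY_OP + → 1 + 1 = 2. Stack: [2]
STORE_FAST i → i=2. Stack: []
LOAD_FAST i → push 2. Stack: [2]
LOAD_CONST → push 2. Stack: [2, 2]
COMPARE_OP bool(<) → 2 vs 2 = False. Stack: [False]
POP_JUMP_IF_FALSE → pop False; jump. Stack: []
LOAD_FAST m → push 15. Stack: [15]
RETURN_VALUE → return 15.

15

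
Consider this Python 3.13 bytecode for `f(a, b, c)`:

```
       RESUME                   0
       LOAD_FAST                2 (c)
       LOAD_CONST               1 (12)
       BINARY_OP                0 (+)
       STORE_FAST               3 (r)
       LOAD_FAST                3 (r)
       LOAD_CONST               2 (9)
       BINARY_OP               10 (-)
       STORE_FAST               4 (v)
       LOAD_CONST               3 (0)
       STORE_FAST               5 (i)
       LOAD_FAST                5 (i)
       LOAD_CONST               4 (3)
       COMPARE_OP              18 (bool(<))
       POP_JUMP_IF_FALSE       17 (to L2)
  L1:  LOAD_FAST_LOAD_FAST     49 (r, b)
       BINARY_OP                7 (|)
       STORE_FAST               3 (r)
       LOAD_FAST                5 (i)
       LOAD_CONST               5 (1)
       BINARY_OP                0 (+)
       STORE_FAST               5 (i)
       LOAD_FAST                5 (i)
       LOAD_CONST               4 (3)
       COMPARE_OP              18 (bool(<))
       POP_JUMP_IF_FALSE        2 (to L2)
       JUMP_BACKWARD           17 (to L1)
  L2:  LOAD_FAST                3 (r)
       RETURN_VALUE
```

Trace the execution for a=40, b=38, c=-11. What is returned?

LOAD_FAST c → push -11. Stack: [-11]
LOAD_CONST → push 12. Stack: [-11, 12]
BINARY_OP + → -11 + 12 = 1. Stack: [1]
STORE_FAST r → r=1. Stack: []
LOAD_FAST r → push 1. Stack: [1]
LOAD_CONST → push 9. Stack: [1, 9]
BINARY_OP - → 1 - 9 = -8. Stack: [-8]
STORE_FAST v → v=-8. Stack: []
LOAD_CONST → push 0. Stack: [0]
STORE_FAST i → i=0. Stack: []
LOAD_FAST i → push 0. Stack: [0]
LOAD_CONST → push 3. Stack: [0, 3]
COMPARE_OP bool(<) → 0 vs 3 = True. Stack: [True]
POP_JUMP_IF_FALSE → pop True; no jump. Stack: []
LOAD_FAST_LOAD_FAST r,b → push 1,38. Stack: [1, 38]
BINARY_OP | → 1 | 38 = 39. Stack: [39]
STORE_FAST r → r=39. Stack: []
LOAD_FAST i → push 0. Stack: [0]
LOAD_CONST → push 1. Stack: [0, 1]
BINARY_OP + → 0 + 1 = 1. Stack: [1]
STORE_FAST i → i=1. Stack: []
LOAD_FAST i → push 1. Stack: [1]
LOAD_CONST → push 3. Stack: [1, 3]
COMPARE_OP bool(<) → 1 vs 3 = True. Stack: [True]
POP_JUMP_IF_FALSE → pop True; no jump. Stack: []
LOAD_FAST_LOAD_FAST r,b → push 39,38. Stack: [39, 38]
BINARY_OP | → 39 | 38 = 39. Stack: [39]
STORE_FAST r → r=39. Stack: []
LOAD_FAST i → push 1. Stack: [1]
LOAD_CONST → push 1. Stack: [1, 1]
BINARY_OP + → 1 + 1 = 2. Stack: [2]
STORE_FAST i → i=2. Stack: []
LOAD_FAST i → push 2. Stack: [2]
LOAD_CONST → push 3. Stack: [2, 3]
COMPARE_OP bool(<) → 2 vs 3 = True. Stack: [True]
POP_JUMP_IF_FALSE → pop True; no jump. Stack: []
LOAD_FAST_LOAD_FAST r,b → push 39,38. Stack: [39, 38]
BINARY_OP | → 39 | 38 = 39. Stack: [39]
STORE_FAST r → r=39. Stack: []
LOAD_FAST i → push 2. Stack: [2]
LOAD_CONST → push 1. Stack: [2, 1]
BINARY_OP + → 2 + 1 = 3. Stack: [3]
STORE_FAST i → i=3. Stack: []
LOAD_FAST i → push 3. Stack: [3]
LOAD_CONST → push 3. Stack: [3, 3]
COMPARE_OP bool(<) → 3 vs 3 = False. Stack: [False]
POP_JUMP_IF_FALSE → pop False; jump. Stack: []
LOAD_FAST r → push 39. Stack: [39]
RETURN_VALUE → return 39.

39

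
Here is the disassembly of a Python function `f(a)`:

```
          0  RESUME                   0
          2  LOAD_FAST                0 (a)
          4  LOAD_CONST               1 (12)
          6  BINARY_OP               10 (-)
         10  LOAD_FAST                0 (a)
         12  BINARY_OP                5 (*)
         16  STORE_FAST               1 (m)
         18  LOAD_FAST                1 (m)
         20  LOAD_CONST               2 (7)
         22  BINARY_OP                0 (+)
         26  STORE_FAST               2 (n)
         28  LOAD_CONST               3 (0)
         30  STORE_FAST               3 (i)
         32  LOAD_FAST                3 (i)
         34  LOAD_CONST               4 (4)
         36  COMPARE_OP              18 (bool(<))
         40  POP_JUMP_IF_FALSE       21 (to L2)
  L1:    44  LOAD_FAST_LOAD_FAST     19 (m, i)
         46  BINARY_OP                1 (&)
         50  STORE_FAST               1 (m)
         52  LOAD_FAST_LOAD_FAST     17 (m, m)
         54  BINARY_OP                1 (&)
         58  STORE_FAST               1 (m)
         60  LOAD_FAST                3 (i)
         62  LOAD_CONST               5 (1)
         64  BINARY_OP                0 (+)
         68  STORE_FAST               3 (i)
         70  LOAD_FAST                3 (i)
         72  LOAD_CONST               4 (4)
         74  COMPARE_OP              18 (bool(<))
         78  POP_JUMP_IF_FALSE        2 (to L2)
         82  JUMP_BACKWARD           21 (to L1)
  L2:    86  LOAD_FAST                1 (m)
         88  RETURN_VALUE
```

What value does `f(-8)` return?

0

LOAD_FAST a → push -8
LOAD_CONST → push 12
BINARY_OP - → -8 - 12 = -20
LOAD_FAST a → push -8
BINARY_OP * → -20 * -8 = 160
STORE_FAST m → m=160
LOAD_FAST m → push 160
LOAD_CONST → push 7
BINARY_OP + → 160 + 7 = 167
STORE_FAST n → n=167
LOAD_CONST → push 0
STORE_FAST i → i=0
LOAD_FAST i → push 0
LOAD_CONST → push 4
COMPARE_OP bool(<) → 0 vs 4 = True
POP_JUMP_IF_FALSE → pop True; no jump
LOAD_FAST_LOAD_FAST m,i → push 160,0
BINARY_OP & → 160 & 0 = 0
STORE_FAST m → m=0
LOAD_FAST_LOAD_FAST m,m → push 0,0
BINARY_OP & → 0 & 0 = 0
STORE_FAST m → m=0
LOAD_FAST i → push 0
LOAD_CONST → push 1
BINARY_OP + → 0 + 1 = 1
STORE_FAST i → i=1
LOAD_FAST i → push 1
LOAD_CONST → push 4
COMPARE_OP bool(<) → 1 vs 4 = True
POP_JUMP_IF_FALSE → pop True; no jump
LOAD_FAST_LOAD_FAST m,i → push 0,1
BINARY_OP & → 0 & 1 = 0
STORE_FAST m → m=0
LOAD_FAST_LOAD_FAST m,m → push 0,0
BINARY_OP & → 0 & 0 = 0
STORE_FAST m → m=0
LOAD_FAST i → push 1
LOAD_CONST → push 1
BINARY_OP + → 1 + 1 = 2
STORE_FAST i → i=2
LOAD_FAST i → push 2
LOAD_CONST → push 4
COMPARE_OP bool(<) → 2 vs 4 = True
POP_JUMP_IF_FALSE → pop True; no jump
LOAD_FAST_LOAD_FAST m,i → push 0,2
BINARY_OP & → 0 & 2 = 0
STORE_FAST m → m=0
LOAD_FAST_LOAD_FAST m,m → push 0,0
BINARY_OP & → 0 & 0 = 0
STORE_FAST m → m=0
LOAD_FAST i → push 2
LOAD_CONST → push 1
BINARY_OP + → 2 + 1 = 3
STORE_FAST i → i=3
LOAD_FAST i → push 3
LOAD_CONST → push 4
COMPARE_OP bool(<) → 3 vs 4 = True
POP_JUMP_IF_FALSE → pop True; no jump
LOAD_FAST_LOAD_FAST m,i → push 0,3
BINARY_OP & → 0 & 3 = 0
STORE_FAST m → m=0
LOAD_FAST_LOAD_FAST m,m → push 0,0
BINARY_OP & → 0 & 0 = 0
STORE_FAST m → m=0
LOAD_FAST i → push 3
LOAD_CONST → push 1
BINARY_OP + → 3 + 1 = 4
STORE_FAST i → i=4
LOAD_FAST i → push 4
LOAD_CONST → push 4
COMPARE_OP bool(<) → 4 vs 4 = False
POP_JUMP_IF_FALSE → pop False; jump
LOAD_FAST m → push 0
RETURN_VALUE → return 0.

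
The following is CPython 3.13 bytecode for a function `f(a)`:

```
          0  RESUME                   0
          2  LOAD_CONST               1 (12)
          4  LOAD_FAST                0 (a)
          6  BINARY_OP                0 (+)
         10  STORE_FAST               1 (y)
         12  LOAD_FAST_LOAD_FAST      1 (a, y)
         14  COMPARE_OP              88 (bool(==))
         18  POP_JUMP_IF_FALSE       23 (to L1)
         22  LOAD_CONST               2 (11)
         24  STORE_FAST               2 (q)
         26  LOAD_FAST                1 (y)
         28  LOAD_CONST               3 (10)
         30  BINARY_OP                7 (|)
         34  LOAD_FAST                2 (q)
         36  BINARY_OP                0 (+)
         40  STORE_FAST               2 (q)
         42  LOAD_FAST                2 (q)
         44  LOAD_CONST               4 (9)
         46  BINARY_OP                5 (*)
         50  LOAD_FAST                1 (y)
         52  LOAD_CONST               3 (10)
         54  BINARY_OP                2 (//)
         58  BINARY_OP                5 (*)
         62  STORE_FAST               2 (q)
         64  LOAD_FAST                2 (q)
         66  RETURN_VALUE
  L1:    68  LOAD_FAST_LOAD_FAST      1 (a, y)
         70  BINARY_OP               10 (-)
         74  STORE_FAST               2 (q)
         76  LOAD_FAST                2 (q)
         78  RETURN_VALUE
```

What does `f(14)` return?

LOAD_CONST → push 12. Stack: [12]
LOAD_FAST a → push 14. Stack: [12, 14]
BINARY_OP + → 12 + 14 = 26. Stack: [26]
STORE_FAST y → y=26. Stack: []
LOAD_FAST_LOAD_FAST a,y → push 14,26. Stack: [14, 26]
COMPARE_OP bool(==) → 14 vs 26 = False. Stack: [False]
POP_JUMP_IF_FALSE → pop False; jump. Stack: []
LOAD_FAST_LOAD_FAST a,y → push 14,26. Stack: [14, 26]
BINARY_OP - → 14 - 26 = -12. Stack: [-12]
STORE_FAST q → q=-12. Stack: []
LOAD_FAST q → push -12. Stack: [-12]
RETURN_VALUE → return -12.

-12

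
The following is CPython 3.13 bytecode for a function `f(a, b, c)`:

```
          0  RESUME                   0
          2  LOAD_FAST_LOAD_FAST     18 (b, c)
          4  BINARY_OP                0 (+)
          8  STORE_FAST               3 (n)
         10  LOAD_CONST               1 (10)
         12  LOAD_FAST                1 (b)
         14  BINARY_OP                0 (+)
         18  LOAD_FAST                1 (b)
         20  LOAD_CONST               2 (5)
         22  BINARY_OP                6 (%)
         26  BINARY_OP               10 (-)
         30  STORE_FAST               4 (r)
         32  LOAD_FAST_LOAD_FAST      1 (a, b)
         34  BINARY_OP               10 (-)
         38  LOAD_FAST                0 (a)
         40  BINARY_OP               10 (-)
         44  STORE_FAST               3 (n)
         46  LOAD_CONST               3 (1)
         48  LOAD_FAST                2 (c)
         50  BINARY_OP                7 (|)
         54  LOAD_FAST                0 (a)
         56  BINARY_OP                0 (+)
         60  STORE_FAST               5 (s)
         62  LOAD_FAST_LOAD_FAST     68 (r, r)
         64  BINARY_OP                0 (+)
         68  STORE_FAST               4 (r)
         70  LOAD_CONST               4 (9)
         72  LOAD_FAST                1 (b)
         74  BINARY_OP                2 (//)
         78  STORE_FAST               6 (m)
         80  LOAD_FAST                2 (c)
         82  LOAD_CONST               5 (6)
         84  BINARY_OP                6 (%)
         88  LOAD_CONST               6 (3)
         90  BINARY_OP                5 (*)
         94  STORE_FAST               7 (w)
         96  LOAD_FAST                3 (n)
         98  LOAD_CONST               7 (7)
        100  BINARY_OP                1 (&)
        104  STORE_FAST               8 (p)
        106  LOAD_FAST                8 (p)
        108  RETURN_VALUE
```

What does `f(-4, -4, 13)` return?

4

LOAD_FAST_LOAD_FAST b,c → push -4,13. Stack: [-4, 13]
BINARY_OP + → -4 + 13 = 9. Stack: [9]
STORE_FAST n → n=9. Stack: []
LOAD_CONST → push 10. Stack: [10]
LOAD_FAST b → push -4. Stack: [10, -4]
BINARY_OP + → 10 + -4 = 6. Stack: [6]
LOAD_FAST b → push -4. Stack: [6, -4]
LOAD_CONST → push 5. Stack: [6, -4, 5]
BINARY_OP % → -4 % 5 = 1. Stack: [6, 1]
BINARY_OP - → 6 - 1 = 5. Stack: [5]
STORE_FAST r → r=5. Stack: []
LOAD_FAST_LOAD_FAST a,b → push -4,-4. Stack: [-4, -4]
BINARY_OP - → -4 - -4 = 0. Stack: [0]
LOAD_FAST a → push -4. Stack: [0, -4]
BINARY_OP - → 0 - -4 = 4. Stack: [4]
STORE_FAST n → n=4. Stack: []
LOAD_CONST → push 1. Stack: [1]
LOAD_FAST c → push 13. Stack: [1, 13]
BINARY_OP | → 1 | 13 = 13. Stack: [13]
LOAD_FAST a → push -4. Stack: [13, -4]
BINARY_OP + → 13 + -4 = 9. Stack: [9]
STORE_FAST s → s=9. Stack: []
LOAD_FAST_LOAD_FAST r,r → push 5,5. Stack: [5, 5]
BINARY_OP + → 5 + 5 = 10. Stack: [10]
STORE_FAST r → r=10. Stack: []
LOAD_CONST → push 9. Stack: [9]
LOAD_FAST b → push -4. Stack: [9, -4]
BINARY_OP // → 9 // -4 = -3. Stack: [-3]
STORE_FAST m → m=-3. Stack: []
LOAD_FAST c → push 13. Stack: [13]
LOAD_CONST → push 6. Stack: [13, 6]
BINARY_OP % → 13 % 6 = 1. Stack: [1]
LOAD_CONST → push 3. Stack: [1, 3]
BINARY_OP * → 1 * 3 = 3. Stack: [3]
STORE_FAST w → w=3. Stack: []
LOAD_FAST n → push 4. Stack: [4]
LOAD_CONST → push 7. Stack: [4, 7]
BINARY_OP & → 4 & 7 = 4. Stack: [4]
STORE_FAST p → p=4. Stack: []
LOAD_FAST p → push 4. Stack: [4]
RETURN_VALUE → return 4.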